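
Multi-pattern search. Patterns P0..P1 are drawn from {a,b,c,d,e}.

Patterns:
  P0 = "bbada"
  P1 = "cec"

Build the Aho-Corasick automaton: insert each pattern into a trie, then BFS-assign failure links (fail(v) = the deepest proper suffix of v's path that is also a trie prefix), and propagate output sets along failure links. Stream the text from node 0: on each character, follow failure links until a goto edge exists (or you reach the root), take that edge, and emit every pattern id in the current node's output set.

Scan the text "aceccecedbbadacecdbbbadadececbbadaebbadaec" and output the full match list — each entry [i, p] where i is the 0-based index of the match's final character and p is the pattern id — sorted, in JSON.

Build:
Trie nodes:
  n0 'ε': b→1 c→6
  n1 'b': b→2
  n2 'bb': a→3
  n3 'bba': d→4
  n4 'bbad': a→5
  n5 'bbada': ·  ←P0
  n6 'c': e→7
  n7 'ce': c→8
  n8 'cec': ·  ←P1

BFS fail/out derivation:
  fail(1) 'b': from fail(0)=0 chase 'b': 0 ⇒ 0;  out=∅∪out(0)=∅
  fail(6) 'c': from fail(0)=0 chase 'c': 0 ⇒ 0;  out=∅∪out(0)=∅
  fail(2) 'bb': from fail(1)=0 chase 'b': 0 ⇒ 1;  out=∅∪out(1)=∅
  fail(7) 'ce': from fail(6)=0 chase 'e': 0 ⇒ 0;  out=∅∪out(0)=∅
  fail(3) 'bba': from fail(2)=1 chase 'a': 1→0 ⇒ 0;  out=∅∪out(0)=∅
  fail(8) 'cec': from fail(7)=0 chase 'c': 0 ⇒ 6;  out={1}∪out(6)={1}
  fail(4) 'bbad': from fail(3)=0 chase 'd': 0 ⇒ 0;  out=∅∪out(0)=∅
  fail(5) 'bbada': from fail(4)=0 chase 'a': 0 ⇒ 0;  out={0}∪out(0)={0}

Scan:
[0] read 'a'  n0⇒n0
[1] read 'c'  n0⇒n6
[2] read 'e'  n6⇒n7
[3] read 'c'  n7⇒n8  → match P1@[1:3]
[4] read 'c'  n8⇒n6 (fail-walked)
[5] read 'e'  n6⇒n7
[6] read 'c'  n7⇒n8  → match P1@[4:6]
[7] read 'e'  n8⇒n7 (fail-walked)
[8] read 'd'  n7⇒n0 (fail-walked)
[9] read 'b'  n0⇒n1
[10] read 'b'  n1⇒n2
[11] read 'a'  n2⇒n3
[12] read 'd'  n3⇒n4
[13] read 'a'  n4⇒n5  → match P0@[9:13]
[14] read 'c'  n5⇒n6 (fail-walked)
[15] read 'e'  n6⇒n7
[16] read 'c'  n7⇒n8  → match P1@[14:16]
[17] read 'd'  n8⇒n0 (fail-walked)
[18] read 'b'  n0⇒n1
[19] read 'b'  n1⇒n2
[20] read 'b'  n2⇒n2 (fail-walked)
[21] read 'a'  n2⇒n3
[22] read 'd'  n3⇒n4
[23] read 'a'  n4⇒n5  → match P0@[19:23]
[24] read 'd'  n5⇒n0 (fail-walked)
[25] read 'e'  n0⇒n0
[26] read 'c'  n0⇒n6
[27] read 'e'  n6⇒n7
[28] read 'c'  n7⇒n8  → match P1@[26:28]
[29] read 'b'  n8⇒n1 (fail-walked)
[30] read 'b'  n1⇒n2
[31] read 'a'  n2⇒n3
[32] read 'd'  n3⇒n4
[33] read 'a'  n4⇒n5  → match P0@[29:33]
[34] read 'e'  n5⇒n0 (fail-walked)
[35] read 'b'  n0⇒n1
[36] read 'b'  n1⇒n2
[37] read 'a'  n2⇒n3
[38] read 'd'  n3⇒n4
[39] read 'a'  n4⇒n5  → match P0@[35:39]
[40] read 'e'  n5⇒n0 (fail-walked)
[41] read 'c'  n0⇒n6

All matches (sorted): [[3,1],[6,1],[13,0],[16,1],[23,0],[28,1],[33,0],[39,0]]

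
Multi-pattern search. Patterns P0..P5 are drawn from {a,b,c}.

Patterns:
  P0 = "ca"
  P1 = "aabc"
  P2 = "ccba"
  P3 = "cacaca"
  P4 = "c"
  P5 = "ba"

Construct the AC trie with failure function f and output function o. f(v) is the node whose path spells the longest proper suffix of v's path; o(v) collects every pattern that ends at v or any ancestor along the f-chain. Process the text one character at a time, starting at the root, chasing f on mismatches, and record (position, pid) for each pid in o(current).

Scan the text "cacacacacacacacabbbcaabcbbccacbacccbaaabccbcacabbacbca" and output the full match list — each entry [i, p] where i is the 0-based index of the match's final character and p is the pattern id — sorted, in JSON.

Build:
Trie nodes:
  0='ε' goto a→3 b→14 c→1
  1='c' goto a→2 c→7  ←P4
  2='ca' goto c→10  ←P0
  3='a' goto a→4
  4='aa' goto b→5
  5='aab' goto c→6
  6='aabc' goto ·  ←P1
  7='cc' goto b→8
  8='ccb' goto a→9
  9='ccba' goto ·  ←P2
  10='cac' goto a→11
  11='caca' goto c→12
  12='cacac' goto a→13
  13='cacaca' goto ·  ←P3
  14='b' goto a→15
  15='ba' goto ·  ←P5

BFS fail/out derivation:
  fail(1) 'c': from fail(0)=0 chase 'c': 0 ⇒ 0;  out={4}∪out(0)={4}
  fail(3) 'a': from fail(0)=0 chase 'a': 0 ⇒ 0;  out=∅∪out(0)=∅
  fail(14) 'b': from fail(0)=0 chase 'b': 0 ⇒ 0;  out=∅∪out(0)=∅
  fail(2) 'ca': from fail(1)=0 chase 'a': 0 ⇒ 3;  out={0}∪out(3)={0}
  fail(4) 'aa': from fail(3)=0 chase 'a': 0 ⇒ 3;  out=∅∪out(3)=∅
  fail(7) 'cc': from fail(1)=0 chase 'c': 0 ⇒ 1;  out=∅∪out(1)={4}
  fail(15) 'ba': from fail(14)=0 chase 'a': 0 ⇒ 3;  out={5}∪out(3)={5}
  fail(5) 'aab': from fail(4)=3 chase 'b': 3→0 ⇒ 14;  out=∅∪out(14)=∅
  fail(8) 'ccb': from fail(7)=1 chase 'b': 1→0 ⇒ 14;  out=∅∪out(14)=∅
  fail(10) 'cac': from fail(2)=3 chase 'c': 3→0 ⇒ 1;  out=∅∪out(1)={4}
  fail(6) 'aabc': from fail(5)=14 chase 'c': 14→0 ⇒ 1;  out={1}∪out(1)={1,4}
  fail(9) 'ccba': from fail(8)=14 chase 'a': 14 ⇒ 15;  out={2}∪out(15)={2,5}
  fail(11) 'caca': from fail(10)=1 chase 'a': 1 ⇒ 2;  out=∅∪out(2)={0}
  fail(12) 'cacac': from fail(11)=2 chase 'c': 2 ⇒ 10;  out=∅∪out(10)={4}
  fail(13) 'cacaca': from fail(12)=10 chase 'a': 10 ⇒ 11;  out={3}∪out(11)={0,3}

Scan:
pos 0 'c': at 1  → match P4@[0:0]
pos 1 'a': at 2  → match P0@[0:1]
pos 2 'c': at 10  → match P4@[2:2]
pos 3 'a': at 11  → match P0@[2:3]
pos 4 'c': at 12  → match P4@[4:4]
pos 5 'a': at 13  → match P0@[4:5],P3@[0:5]
pos 6 'c': at 12 ·f  → match P4@[6:6]
pos 7 'a': at 13  → match P0@[6:7],P3@[2:7]
pos 8 'c': at 12 ·f  → match P4@[8:8]
pos 9 'a': at 13  → match P0@[8:9],P3@[4:9]
pos 10 'c': at 12 ·f  → match P4@[10:10]
pos 11 'a': at 13  → match P0@[10:11],P3@[6:11]
pos 12 'c': at 12 ·f  → match P4@[12:12]
pos 13 'a': at 13  → match P0@[12:13],P3@[8:13]
pos 14 'c': at 12 ·f  → match P4@[14:14]
pos 15 'a': at 13  → match P0@[14:15],P3@[10:15]
pos 16 'b': at 14 ·f
pos 17 'b': at 14 ·f
pos 18 'b': at 14 ·f
pos 19 'c': at 1 ·f  → match P4@[19:19]
pos 20 'a': at 2  → match P0@[19:20]
pos 21 'a': at 4 ·f
pos 22 'b': at 5
pos 23 'c': at 6  → match P1@[20:23],P4@[23:23]
pos 24 'b': at 14 ·f
pos 25 'b': at 14 ·f
pos 26 'c': at 1 ·f  → match P4@[26:26]
pos 27 'c': at 7  → match P4@[27:27]
pos 28 'a': at 2 ·f  → match P0@[27:28]
pos 29 'c': at 10  → match P4@[29:29]
pos 30 'b': at 14 ·f
pos 31 'a': at 15  → match P5@[30:31]
pos 32 'c': at 1 ·f  → match P4@[32:32]
pos 33 'c': at 7  → match P4@[33:33]
pos 34 'c': at 7 ·f  → match P4@[34:34]
pos 35 'b': at 8
pos 36 'a': at 9  → match P2@[33:36],P5@[35:36]
pos 37 'a': at 4 ·f
pos 38 'a': at 4 ·f
pos 39 'b': at 5
pos 40 'c': at 6  → match P1@[37:40],P4@[40:40]
pos 41 'c': at 7 ·f  → match P4@[41:41]
pos 42 'b': at 8
pos 43 'c': at 1 ·f  → match P4@[43:43]
pos 44 'a': at 2  → match P0@[43:44]
pos 45 'c': at 10  → match P4@[45:45]
pos 46 'a': at 11  → match P0@[45:46]
pos 47 'b': at 14 ·f
pos 48 'b': at 14 ·f
pos 49 'a': at 15  → match P5@[48:49]
pos 50 'c': at 1 ·f  → match P4@[50:50]
pos 51 'b': at 14 ·f
pos 52 'c': at 1 ·f  → match P4@[52:52]
pos 53 'a': at 2  → match P0@[52:53]

All matches (sorted): [[0,4],[1,0],[2,4],[3,0],[4,4],[5,0],[5,3],[6,4],[7,0],[7,3],[8,4],[9,0],[9,3],[10,4],[11,0],[11,3],[12,4],[13,0],[13,3],[14,4],[15,0],[15,3],[19,4],[20,0],[23,1],[23,4],[26,4],[27,4],[28,0],[29,4],[31,5],[32,4],[33,4],[34,4],[36,2],[36,5],[40,1],[40,4],[41,4],[43,4],[44,0],[45,4],[46,0],[49,5],[50,4],[52,4],[53,0]]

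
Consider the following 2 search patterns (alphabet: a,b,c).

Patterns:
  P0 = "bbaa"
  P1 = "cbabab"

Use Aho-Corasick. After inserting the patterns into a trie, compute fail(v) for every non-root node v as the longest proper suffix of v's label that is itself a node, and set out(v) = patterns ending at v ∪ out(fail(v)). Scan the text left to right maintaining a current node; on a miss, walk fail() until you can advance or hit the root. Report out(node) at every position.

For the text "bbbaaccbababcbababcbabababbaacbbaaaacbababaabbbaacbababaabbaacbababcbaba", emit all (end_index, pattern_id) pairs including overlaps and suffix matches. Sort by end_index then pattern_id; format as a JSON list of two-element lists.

Construct AC machine:
Trie nodes:
  n0 'ε': b→1 c→5
  n1 'b': b→2
  n2 'bb': a→3
  n3 'bba': a→4
  n4 'bbaa': ·  ←P0
  n5 'c': b→6
  n6 'cb': a→7
  n7 'cba': b→8
  n8 'cbab': a→9
  n9 'cbaba': b→10
  n10 'cbabab': ·  ←P1

Failure links (BFS by depth):
  fail(1) 'b': from fail(0)=0 chase 'b': 0 ⇒ 0;  out=∅∪out(0)=∅
  fail(5) 'c': from fail(0)=0 chase 'c': 0 ⇒ 0;  out=∅∪out(0)=∅
  fail(2) 'bb': from fail(1)=0 chase 'b': 0 ⇒ 1;  out=∅∪out(1)=∅
  fail(6) 'cb': from fail(5)=0 chase 'b': 0 ⇒ 1;  out=∅∪out(1)=∅
  fail(3) 'bba': from fail(2)=1 chase 'a': 1→0 ⇒ 0;  out=∅∪out(0)=∅
  fail(7) 'cba': from fail(6)=1 chase 'a': 1→0 ⇒ 0;  out=∅∪out(0)=∅
  fail(4) 'bbaa': from fail(3)=0 chase 'a': 0 ⇒ 0;  out={0}∪out(0)={0}
  fail(8) 'cbab': from fail(7)=0 chase 'b': 0 ⇒ 1;  out=∅∪out(1)=∅
  fail(9) 'cbaba': from fail(8)=1 chase 'a': 1→0 ⇒ 0;  out=∅∪out(0)=∅
  fail(10) 'cbabab': from fail(9)=0 chase 'b': 0 ⇒ 1;  out={1}∪out(1)={1}

Run:
[0] read 'b'  n0⇒n1
[1] read 'b'  n1⇒n2
[2] read 'b'  n2⇒n2 (via fail)
[3] read 'a'  n2⇒n3
[4] read 'a'  n3⇒n4  → match P0@[1:4]
[5] read 'c'  n4⇒n5 (via fail)
[6] read 'c'  n5⇒n5 (via fail)
[7] read 'b'  n5⇒n6
[8] read 'a'  n6⇒n7
[9] read 'b'  n7⇒n8
[10] read 'a'  n8⇒n9
[11] read 'b'  n9⇒n10  → match P1@[6:11]
[12] read 'c'  n10⇒n5 (via fail)
[13] read 'b'  n5⇒n6
[14] read 'a'  n6⇒n7
[15] read 'b'  n7⇒n8
[16] read 'a'  n8⇒n9
[17] read 'b'  n9⇒n10  → match P1@[12:17]
[18] read 'c'  n10⇒n5 (via fail)
[19] read 'b'  n5⇒n6
[20] read 'a'  n6⇒n7
[21] read 'b'  n7⇒n8
[22] read 'a'  n8⇒n9
[23] read 'b'  n9⇒n10  → match P1@[18:23]
[24] read 'a'  n10⇒n0 (via fail)
[25] read 'b'  n0⇒n1
[26] read 'b'  n1⇒n2
[27] read 'a'  n2⇒n3
[28] read 'a'  n3⇒n4  → match P0@[25:28]
[29] read 'c'  n4⇒n5 (via fail)
[30] read 'b'  n5⇒n6
[31] read 'b'  n6⇒n2 (via fail)
[32] read 'a'  n2⇒n3
[33] read 'a'  n3⇒n4  → match P0@[30:33]
[34] read 'a'  n4⇒n0 (via fail)
[35] read 'a'  n0⇒n0
[36] read 'c'  n0⇒n5
[37] read 'b'  n5⇒n6
[38] read 'a'  n6⇒n7
[39] read 'b'  n7⇒n8
[40] read 'a'  n8⇒n9
[41] read 'b'  n9⇒n10  → match P1@[36:41]
[42] read 'a'  n10⇒n0 (via fail)
[43] read 'a'  n0⇒n0
[44] read 'b'  n0⇒n1
[45] read 'b'  n1⇒n2
[46] read 'b'  n2⇒n2 (via fail)
[47] read 'a'  n2⇒n3
[48] read 'a'  n3⇒n4  → match P0@[45:48]
[49] read 'c'  n4⇒n5 (via fail)
[50] read 'b'  n5⇒n6
[51] read 'a'  n6⇒n7
[52] read 'b'  n7⇒n8
[53] read 'a'  n8⇒n9
[54] read 'b'  n9⇒n10  → match P1@[49:54]
[55] read 'a'  n10⇒n0 (via fail)
[56] read 'a'  n0⇒n0
[57] read 'b'  n0⇒n1
[58] read 'b'  n1⇒n2
[59] read 'a'  n2⇒n3
[60] read 'a'  n3⇒n4  → match P0@[57:60]
[61] read 'c'  n4⇒n5 (via fail)
[62] read 'b'  n5⇒n6
[63] read 'a'  n6⇒n7
[64] read 'b'  n7⇒n8
[65] read 'a'  n8⇒n9
[66] read 'b'  n9⇒n10  → match P1@[61:66]
[67] read 'c'  n10⇒n5 (via fail)
[68] read 'b'  n5⇒n6
[69] read 'a'  n6⇒n7
[70] read 'b'  n7⇒n8
[71] read 'a'  n8⇒n9

Matches: [[4,0],[11,1],[17,1],[23,1],[28,0],[33,0],[41,1],[48,0],[54,1],[60,0],[66,1]]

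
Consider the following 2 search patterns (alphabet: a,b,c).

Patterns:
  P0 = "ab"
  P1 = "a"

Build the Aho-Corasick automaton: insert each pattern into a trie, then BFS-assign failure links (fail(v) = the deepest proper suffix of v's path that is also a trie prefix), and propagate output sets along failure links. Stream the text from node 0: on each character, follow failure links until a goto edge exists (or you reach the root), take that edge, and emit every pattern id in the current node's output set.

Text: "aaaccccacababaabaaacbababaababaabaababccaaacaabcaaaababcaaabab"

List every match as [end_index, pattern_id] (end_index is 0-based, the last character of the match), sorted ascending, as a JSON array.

Construct AC machine:
Trie nodes:
  0='ε' goto a→1
  1='a' goto b→2  ←P1
  2='ab' goto ·  ←P0

Failure links (BFS by depth):
  fail(1) 'a': from fail(0)=0 chase 'a': 0 ⇒ 0;  out={1}∪out(0)={1}
  fail(2) 'ab': from fail(1)=0 chase 'b': 0 ⇒ 0;  out={0}∪out(0)={0}

Scan:
i=0 'a': node 0→1  ** P1@[0:0]
i=1 'a': node 1→1 (fail-walked)  ** P1@[1:1]
i=2 'a': node 1→1 (fail-walked)  ** P1@[2:2]
i=3 'c': node 1→0 (fail-walked)
i=4 'c': node 0→0
i=5 'c': node 0→0
i=6 'c': node 0→0
i=7 'a': node 0→1  ** P1@[7:7]
i=8 'c': node 1→0 (fail-walked)
i=9 'a': node 0→1  ** P1@[9:9]
i=10 'b': node 1→2  ** P0@[9:10]
i=11 'a': node 2→1 (fail-walked)  ** P1@[11:11]
i=12 'b': node 1→2  ** P0@[11:12]
i=13 'a': node 2→1 (fail-walked)  ** P1@[13:13]
i=14 'a': node 1→1 (fail-walked)  ** P1@[14:14]
i=15 'b': node 1→2  ** P0@[14:15]
i=16 'a': node 2→1 (fail-walked)  ** P1@[16:16]
i=17 'a': node 1→1 (fail-walked)  ** P1@[17:17]
i=18 'a': node 1→1 (fail-walked)  ** P1@[18:18]
i=19 'c': node 1→0 (fail-walked)
i=20 'b': node 0→0
i=21 'a': node 0→1  ** P1@[21:21]
i=22 'b': node 1→2  ** P0@[21:22]
i=23 'a': node 2→1 (fail-walked)  ** P1@[23:23]
i=24 'b': node 1→2  ** P0@[23:24]
i=25 'a': node 2→1 (fail-walked)  ** P1@[25:25]
i=26 'a': node 1→1 (fail-walked)  ** P1@[26:26]
i=27 'b': node 1→2  ** P0@[26:27]
i=28 'a': node 2→1 (fail-walked)  ** P1@[28:28]
i=29 'b': node 1→2  ** P0@[28:29]
i=30 'a': node 2→1 (fail-walked)  ** P1@[30:30]
i=31 'a': node 1→1 (fail-walked)  ** P1@[31:31]
i=32 'b': node 1→2  ** P0@[31:32]
i=33 'a': node 2→1 (fail-walked)  ** P1@[33:33]
i=34 'a': node 1→1 (fail-walked)  ** P1@[34:34]
i=35 'b': node 1→2  ** P0@[34:35]
i=36 'a': node 2→1 (fail-walked)  ** P1@[36:36]
i=37 'b': node 1→2  ** P0@[36:37]
i=38 'c': node 2→0 (fail-walked)
i=39 'c': node 0→0
i=40 'a': node 0→1  ** P1@[40:40]
i=41 'a': node 1→1 (fail-walked)  ** P1@[41:41]
i=42 'a': node 1→1 (fail-walked)  ** P1@[42:42]
i=43 'c': node 1→0 (fail-walked)
i=44 'a': node 0→1  ** P1@[44:44]
i=45 'a': node 1→1 (fail-walked)  ** P1@[45:45]
i=46 'b': node 1→2  ** P0@[45:46]
i=47 'c': node 2→0 (fail-walked)
i=48 'a': node 0→1  ** P1@[48:48]
i=49 'a': node 1→1 (fail-walked)  ** P1@[49:49]
i=50 'a': node 1→1 (fail-walked)  ** P1@[50:50]
i=51 'a': node 1→1 (fail-walked)  ** P1@[51:51]
i=52 'b': node 1→2  ** P0@[51:52]
i=53 'a': node 2→1 (fail-walked)  ** P1@[53:53]
i=54 'b': node 1→2  ** P0@[53:54]
i=55 'c': node 2→0 (fail-walked)
i=56 'a': node 0→1  ** P1@[56:56]
i=57 'a': node 1→1 (fail-walked)  ** P1@[57:57]
i=58 'a': node 1→1 (fail-walked)  ** P1@[58:58]
i=59 'b': node 1→2  ** P0@[58:59]
i=60 'a': node 2→1 (fail-walked)  ** P1@[60:60]
i=61 'b': node 1→2  ** P0@[60:61]

Result: [[0,1],[1,1],[2,1],[7,1],[9,1],[10,0],[11,1],[12,0],[13,1],[14,1],[15,0],[16,1],[17,1],[18,1],[21,1],[22,0],[23,1],[24,0],[25,1],[26,1],[27,0],[28,1],[29,0],[30,1],[31,1],[32,0],[33,1],[34,1],[35,0],[36,1],[37,0],[40,1],[41,1],[42,1],[44,1],[45,1],[46,0],[48,1],[49,1],[50,1],[51,1],[52,0],[53,1],[54,0],[56,1],[57,1],[58,1],[59,0],[60,1],[61,0]]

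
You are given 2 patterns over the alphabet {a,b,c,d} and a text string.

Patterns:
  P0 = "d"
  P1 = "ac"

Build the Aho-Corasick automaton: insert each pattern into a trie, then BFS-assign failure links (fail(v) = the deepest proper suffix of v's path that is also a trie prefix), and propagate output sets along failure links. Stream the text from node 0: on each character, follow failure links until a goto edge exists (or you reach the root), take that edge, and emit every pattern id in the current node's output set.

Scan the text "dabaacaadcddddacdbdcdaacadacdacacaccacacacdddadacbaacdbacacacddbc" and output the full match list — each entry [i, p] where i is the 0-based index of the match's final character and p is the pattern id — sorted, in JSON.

Build automaton:
Trie nodes:
  0='ε' goto a→2 d→1
  1='d' goto ·  [P0 ends]
  2='a' goto c→3
  3='ac' goto ·  [P1 ends]

Failure links (BFS by depth):
  fail(1) 'd': from fail(0)=0 chase 'd': 0 ⇒ 0;  out={0}∪out(0)={0}
  fail(2) 'a': from fail(0)=0 chase 'a': 0 ⇒ 0;  out=∅∪out(0)=∅
  fail(3) 'ac': from fail(2)=0 chase 'c': 0 ⇒ 0;  out={1}∪out(0)={1}

Scan:
pos 0 'd': at 1  → match P0@[0:0]
pos 1 'a': at 2 ·f
pos 2 'b': at 0 ·f
pos 3 'a': at 2
pos 4 'a': at 2 ·f
pos 5 'c': at 3  → match P1@[4:5]
pos 6 'a': at 2 ·f
pos 7 'a': at 2 ·f
pos 8 'd': at 1 ·f  → match P0@[8:8]
pos 9 'c': at 0 ·f
pos 10 'd': at 1  → match P0@[10:10]
pos 11 'd': at 1 ·f  → match P0@[11:11]
pos 12 'd': at 1 ·f  → match P0@[12:12]
pos 13 'd': at 1 ·f  → match P0@[13:13]
pos 14 'a': at 2 ·f
pos 15 'c': at 3  → match P1@[14:15]
pos 16 'd': at 1 ·f  → match P0@[16:16]
pos 17 'b': at 0 ·f
pos 18 'd': at 1  → match P0@[18:18]
pos 19 'c': at 0 ·f
pos 20 'd': at 1  → match P0@[20:20]
pos 21 'a': at 2 ·f
pos 22 'a': at 2 ·f
pos 23 'c': at 3  → match P1@[22:23]
pos 24 'a': at 2 ·f
pos 25 'd': at 1 ·f  → match P0@[25:25]
pos 26 'a': at 2 ·f
pos 27 'c': at 3  → match P1@[26:27]
pos 28 'd': at 1 ·f  → match P0@[28:28]
pos 29 'a': at 2 ·f
pos 30 'c': at 3  → match P1@[29:30]
pos 31 'a': at 2 ·f
pos 32 'c': at 3  → match P1@[31:32]
pos 33 'a': at 2 ·f
pos 34 'c': at 3  → match P1@[33:34]
pos 35 'c': at 0 ·f
pos 36 'a': at 2
pos 37 'c': at 3  → match P1@[36:37]
pos 38 'a': at 2 ·f
pos 39 'c': at 3  → match P1@[38:39]
pos 40 'a': at 2 ·f
pos 41 'c': at 3  → match P1@[40:41]
pos 42 'd': at 1 ·f  → match P0@[42:42]
pos 43 'd': at 1 ·f  → match P0@[43:43]
pos 44 'd': at 1 ·f  → match P0@[44:44]
pos 45 'a': at 2 ·f
pos 46 'd': at 1 ·f  → match P0@[46:46]
pos 47 'a': at 2 ·f
pos 48 'c': at 3  → match P1@[47:48]
pos 49 'b': at 0 ·f
pos 50 'a': at 2
pos 51 'a': at 2 ·f
pos 52 'c': at 3  → match P1@[51:52]
pos 53 'd': at 1 ·f  → match P0@[53:53]
pos 54 'b': at 0 ·f
pos 55 'a': at 2
pos 56 'c': at 3  → match P1@[55:56]
pos 57 'a': at 2 ·f
pos 58 'c': at 3  → match P1@[57:58]
pos 59 'a': at 2 ·f
pos 60 'c': at 3  → match P1@[59:60]
pos 61 'd': at 1 ·f  → match P0@[61:61]
pos 62 'd': at 1 ·f  → match P0@[62:62]
pos 63 'b': at 0 ·f
pos 64 'c': at 0

Result: [[0,0],[5,1],[8,0],[10,0],[11,0],[12,0],[13,0],[15,1],[16,0],[18,0],[20,0],[23,1],[25,0],[27,1],[28,0],[30,1],[32,1],[34,1],[37,1],[39,1],[41,1],[42,0],[43,0],[44,0],[46,0],[48,1],[52,1],[53,0],[56,1],[58,1],[60,1],[61,0],[62,0]]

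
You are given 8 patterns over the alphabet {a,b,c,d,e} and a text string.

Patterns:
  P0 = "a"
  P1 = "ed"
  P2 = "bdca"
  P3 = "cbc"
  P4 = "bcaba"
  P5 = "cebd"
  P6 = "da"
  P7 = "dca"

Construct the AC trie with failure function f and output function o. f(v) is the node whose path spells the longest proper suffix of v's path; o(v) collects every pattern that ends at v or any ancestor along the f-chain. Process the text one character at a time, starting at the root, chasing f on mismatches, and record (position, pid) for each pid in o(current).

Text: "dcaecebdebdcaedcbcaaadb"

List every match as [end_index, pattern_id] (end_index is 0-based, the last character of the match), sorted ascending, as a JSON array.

Build automaton:
Trie (insert patterns):
  0='ε' goto a→1 b→4 c→8 d→18 e→2
  1='a' goto ·  [P0 ends]
  2='e' goto d→3
  3='ed' goto ·  [P1 ends]
  4='b' goto c→11 d→5
  5='bd' goto c→6
  6='bdc' goto a→7
  7='bdca' goto ·  [P2 ends]
  8='c' goto b→9 e→15
  9='cb' goto c→10
  10='cbc' goto ·  [P3 ends]
  11='bc' goto a→12
  12='bca' goto b→13
  13='bcab' goto a→14
  14='bcaba' goto ·  [P4 ends]
  15='ce' goto b→16
  16='ceb' goto d→17
  17='cebd' goto ·  [P5 ends]
  18='d' goto a→19 c→20
  19='da' goto ·  [P6 ends]
  20='dc' goto a→21
  21='dca' goto ·  [P7 ends]

BFS fail/out derivation:
  fail(1) 'a': from fail(0)=0 chase 'a': 0 ⇒ 0;  out={0}∪out(0)={0}
  fail(2) 'e': from fail(0)=0 chase 'e': 0 ⇒ 0;  out=∅∪out(0)=∅
  fail(4) 'b': from fail(0)=0 chase 'b': 0 ⇒ 0;  out=∅∪out(0)=∅
  fail(8) 'c': from fail(0)=0 chase 'c': 0 ⇒ 0;  out=∅∪out(0)=∅
  fail(18) 'd': from fail(0)=0 chase 'd': 0 ⇒ 0;  out=∅∪out(0)=∅
  fail(3) 'ed': from fail(2)=0 chase 'd': 0 ⇒ 18;  out={1}∪out(18)={1}
  fail(5) 'bd': from fail(4)=0 chase 'd': 0 ⇒ 18;  out=∅∪out(18)=∅
  fail(9) 'cb': from fail(8)=0 chase 'b': 0 ⇒ 4;  out=∅∪out(4)=∅
  fail(11) 'bc': from fail(4)=0 chase 'c': 0 ⇒ 8;  out=∅∪out(8)=∅
  fail(15) 'ce': from fail(8)=0 chase 'e': 0 ⇒ 2;  out=∅∪out(2)=∅
  fail(19) 'da': from fail(18)=0 chase 'a': 0 ⇒ 1;  out={6}∪out(1)={0,6}
  fail(20) 'dc': from fail(18)=0 chase 'c': 0 ⇒ 8;  out=∅∪out(8)=∅
  fail(6) 'bdc': from fail(5)=18 chase 'c': 18 ⇒ 20;  out=∅∪out(20)=∅
  fail(10) 'cbc': from fail(9)=4 chase 'c': 4 ⇒ 11;  out={3}∪out(11)={3}
  fail(12) 'bca': from fail(11)=8 chase 'a': 8→0 ⇒ 1;  out=∅∪out(1)={0}
  fail(16) 'ceb': from fail(15)=2 chase 'b': 2→0 ⇒ 4;  out=∅∪out(4)=∅
  fail(21) 'dca': from fail(20)=8 chase 'a': 8→0 ⇒ 1;  out={7}∪out(1)={0,7}
  fail(7) 'bdca': from fail(6)=20 chase 'a': 20 ⇒ 21;  out={2}∪out(21)={0,2,7}
  fail(13) 'bcab': from fail(12)=1 chase 'b': 1→0 ⇒ 4;  out=∅∪out(4)=∅
  fail(17) 'cebd': from fail(16)=4 chase 'd': 4 ⇒ 5;  out={5}∪out(5)={5}
  fail(14) 'bcaba': from fail(13)=4 chase 'a': 4→0 ⇒ 1;  out={4}∪out(1)={0,4}

Run:
[0] read 'd'  n0⇒n18
[1] read 'c'  n18⇒n20
[2] read 'a'  n20⇒n21  → match P0@[2:2],P7@[0:2]
[3] read 'e'  n21⇒n2 (fail-walked)
[4] read 'c'  n2⇒n8 (fail-walked)
[5] read 'e'  n8⇒n15
[6] read 'b'  n15⇒n16
[7] read 'd'  n16⇒n17  → match P5@[4:7]
[8] read 'e'  n17⇒n2 (fail-walked)
[9] read 'b'  n2⇒n4 (fail-walked)
[10] read 'd'  n4⇒n5
[11] read 'c'  n5⇒n6
[12] read 'a'  n6⇒n7  → match P0@[12:12],P2@[9:12],P7@[10:12]
[13] read 'e'  n7⇒n2 (fail-walked)
[14] read 'd'  n2⇒n3  → match P1@[13:14]
[15] read 'c'  n3⇒n20 (fail-walked)
[16] read 'b'  n20⇒n9 (fail-walked)
[17] read 'c'  n9⇒n10  → match P3@[15:17]
[18] read 'a'  n10⇒n12 (fail-walked)  → match P0@[18:18]
[19] read 'a'  n12⇒n1 (fail-walked)  → match P0@[19:19]
[20] read 'a'  n1⇒n1 (fail-walked)  → match P0@[20:20]
[21] read 'd'  n1⇒n18 (fail-walked)
[22] read 'b'  n18⇒n4 (fail-walked)

Matches: [[2,0],[2,7],[7,5],[12,0],[12,2],[12,7],[14,1],[17,3],[18,0],[19,0],[20,0]]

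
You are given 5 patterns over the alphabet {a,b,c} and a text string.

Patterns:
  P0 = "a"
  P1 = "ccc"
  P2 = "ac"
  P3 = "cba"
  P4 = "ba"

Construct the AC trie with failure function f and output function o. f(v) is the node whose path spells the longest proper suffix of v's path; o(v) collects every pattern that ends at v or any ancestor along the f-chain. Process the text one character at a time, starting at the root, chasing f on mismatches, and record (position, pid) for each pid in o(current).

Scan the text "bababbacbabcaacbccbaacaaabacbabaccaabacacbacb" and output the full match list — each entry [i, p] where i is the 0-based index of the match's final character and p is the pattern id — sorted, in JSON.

Build automaton:
Trie nodes:
  n0 'ε': a→1 b→8 c→2
  n1 'a': c→5  ←P0
  n2 'c': b→6 c→3
  n3 'cc': c→4
  n4 'ccc': ·  ←P1
  n5 'ac': ·  ←P2
  n6 'cb': a→7
  n7 'cba': ·  ←P3
  n8 'b': a→9
  n9 'ba': ·  ←P4

Failure links (BFS by depth):
  n1('a'): parent n0 fail=0; on 'a' 0 → fail=0;  out {0}∪∅={0}
  n2('c'): parent n0 fail=0; on 'c' 0 → fail=0;  out ∅∪∅=∅
  n8('b'): parent n0 fail=0; on 'b' 0 → fail=0;  out ∅∪∅=∅
  n3('cc'): parent n2 fail=0; on 'c' 0 → fail=2;  out ∅∪∅=∅
  n5('ac'): parent n1 fail=0; on 'c' 0 → fail=2;  out {2}∪∅={2}
  n6('cb'): parent n2 fail=0; on 'b' 0 → fail=8;  out ∅∪∅=∅
  n9('ba'): parent n8 fail=0; on 'a' 0 → fail=1;  out {4}∪{0}={0,4}
  n4('ccc'): parent n3 fail=2; on 'c' 2 → fail=3;  out {1}∪∅={1}
  n7('cba'): parent n6 fail=8; on 'a' 8 → fail=9;  out {3}∪{0,4}={0,3,4}

Run:
i=0 'b': node 0→8
i=1 'a': node 8→9  → match P0@[1:1],P4@[0:1]
i=2 'b': node 9→8 (via fail)
i=3 'a': node 8→9  → match P0@[3:3],P4@[2:3]
i=4 'b': node 9→8 (via fail)
i=5 'b': node 8→8 (via fail)
i=6 'a': node 8→9  → match P0@[6:6],P4@[5:6]
i=7 'c': node 9→5 (via fail)  → match P2@[6:7]
i=8 'b': node 5→6 (via fail)
i=9 'a': node 6→7  → match P0@[9:9],P3@[7:9],P4@[8:9]
i=10 'b': node 7→8 (via fail)
i=11 'c': node 8→2 (via fail)
i=12 'a': node 2→1 (via fail)  → match P0@[12:12]
i=13 'a': node 1→1 (via fail)  → match P0@[13:13]
i=14 'c': node 1→5  → match P2@[13:14]
i=15 'b': node 5→6 (via fail)
i=16 'c': node 6→2 (via fail)
i=17 'c': node 2→3
i=18 'b': node 3→6 (via fail)
i=19 'a': node 6→7  → match P0@[19:19],P3@[17:19],P4@[18:19]
i=20 'a': node 7→1 (via fail)  → match P0@[20:20]
i=21 'c': node 1→5  → match P2@[20:21]
i=22 'a': node 5→1 (via fail)  → match P0@[22:22]
i=23 'a': node 1→1 (via fail)  → match P0@[23:23]
i=24 'a': node 1→1 (via fail)  → match P0@[24:24]
i=25 'b': node 1→8 (via fail)
i=26 'a': node 8→9  → match P0@[26:26],P4@[25:26]
i=27 'c': node 9→5 (via fail)  → match P2@[26:27]
i=28 'b': node 5→6 (via fail)
i=29 'a': node 6→7  → match P0@[29:29],P3@[27:29],P4@[28:29]
i=30 'b': node 7→8 (via fail)
i=31 'a': node 8→9  → match P0@[31:31],P4@[30:31]
i=32 'c': node 9→5 (via fail)  → match P2@[31:32]
i=33 'c': node 5→3 (via fail)
i=34 'a': node 3→1 (via fail)  → match P0@[34:34]
i=35 'a': node 1→1 (via fail)  → match P0@[35:35]
i=36 'b': node 1→8 (via fail)
i=37 'a': node 8→9  → match P0@[37:37],P4@[36:37]
i=38 'c': node 9→5 (via fail)  → match P2@[37:38]
i=39 'a': node 5→1 (via fail)  → match P0@[39:39]
i=40 'c': node 1→5  → match P2@[39:40]
i=41 'b': node 5→6 (via fail)
i=42 'a': node 6→7  → match P0@[42:42],P3@[40:42],P4@[41:42]
i=43 'c': node 7→5 (via fail)  → match P2@[42:43]
i=44 'b': node 5→6 (via fail)

Matches: [[1,0],[1,4],[3,0],[3,4],[6,0],[6,4],[7,2],[9,0],[9,3],[9,4],[12,0],[13,0],[14,2],[19,0],[19,3],[19,4],[20,0],[21,2],[22,0],[23,0],[24,0],[26,0],[26,4],[27,2],[29,0],[29,3],[29,4],[31,0],[31,4],[32,2],[34,0],[35,0],[37,0],[37,4],[38,2],[39,0],[40,2],[42,0],[42,3],[42,4],[43,2]]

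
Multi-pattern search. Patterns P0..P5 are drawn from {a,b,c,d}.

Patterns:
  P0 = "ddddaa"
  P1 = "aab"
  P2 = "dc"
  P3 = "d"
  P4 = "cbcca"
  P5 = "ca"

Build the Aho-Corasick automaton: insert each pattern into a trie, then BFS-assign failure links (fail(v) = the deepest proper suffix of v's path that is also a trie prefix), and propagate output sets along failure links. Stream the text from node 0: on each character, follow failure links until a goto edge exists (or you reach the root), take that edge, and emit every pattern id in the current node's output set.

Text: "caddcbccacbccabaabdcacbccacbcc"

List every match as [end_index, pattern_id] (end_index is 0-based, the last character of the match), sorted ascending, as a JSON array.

Construct AC machine:
Trie nodes:
  0='ε' goto a→7 c→11 d→1
  1='d' goto c→10 d→2  ←P3
  2='dd' goto d→3
  3='ddd' goto d→4
  4='dddd' goto a→5
  5='dddda' goto a→6
  6='ddddaa' goto ·  ←P0
  7='a' goto a→8
  8='aa' goto b→9
  9='aab' goto ·  ←P1
  10='dc' goto ·  ←P2
  11='c' goto a→16 b→12
  12='cb' goto c→13
  13='cbc' goto c→14
  14='cbcc' goto a→15
  15='cbcca' goto ·  ←P4
  16='ca' goto ·  ←P5

BFS fail/out derivation:
  n1('d'): parent n0 fail=0; on 'd' 0 → fail=0;  out {3}∪∅={3}
  n7('a'): parent n0 fail=0; on 'a' 0 → fail=0;  out ∅∪∅=∅
  n11('c'): parent n0 fail=0; on 'c' 0 → fail=0;  out ∅∪∅=∅
  n2('dd'): parent n1 fail=0; on 'd' 0 → fail=1;  out ∅∪{3}={3}
  n8('aa'): parent n7 fail=0; on 'a' 0 → fail=7;  out ∅∪∅=∅
  n10('dc'): parent n1 fail=0; on 'c' 0 → fail=11;  out {2}∪∅={2}
  n12('cb'): parent n11 fail=0; on 'b' 0 → fail=0;  out ∅∪∅=∅
  n16('ca'): parent n11 fail=0; on 'a' 0 → fail=7;  out {5}∪∅={5}
  n3('ddd'): parent n2 fail=1; on 'd' 1 → fail=2;  out ∅∪{3}={3}
  n9('aab'): parent n8 fail=7; on 'b' 7→0 → fail=0;  out {1}∪∅={1}
  n13('cbc'): parent n12 fail=0; on 'c' 0 → fail=11;  out ∅∪∅=∅
  n4('dddd'): parent n3 fail=2; on 'd' 2 → fail=3;  out ∅∪{3}={3}
  n14('cbcc'): parent n13 fail=11; on 'c' 11→0 → fail=11;  out ∅∪∅=∅
  n5('dddda'): parent n4 fail=3; on 'a' 3→2→1→0 → fail=7;  out ∅∪∅=∅
  n15('cbcca'): parent n14 fail=11; on 'a' 11 → fail=16;  out {4}∪{5}={4,5}
  n6('ddddaa'): parent n5 fail=7; on 'a' 7 → fail=8;  out {0}∪∅={0}

Text stream:
i=0 'c': node 0→11
i=1 'a': node 11→16  ** P5@[0:1]
i=2 'd': node 16→1 (fail-walked)  ** P3@[2:2]
i=3 'd': node 1→2  ** P3@[3:3]
i=4 'c': node 2→10 (fail-walked)  ** P2@[3:4]
i=5 'b': node 10→12 (fail-walked)
i=6 'c': node 12→13
i=7 'c': node 13→14
i=8 'a': node 14→15  ** P4@[4:8],P5@[7:8]
i=9 'c': node 15→11 (fail-walked)
i=10 'b': node 11→12
i=11 'c': node 12→13
i=12 'c': node 13→14
i=13 'a': node 14→15  ** P4@[9:13],P5@[12:13]
i=14 'b': node 15→0 (fail-walked)
i=15 'a': node 0→7
i=16 'a': node 7→8
i=17 'b': node 8→9  ** P1@[15:17]
i=18 'd': node 9→1 (fail-walked)  ** P3@[18:18]
i=19 'c': node 1→10  ** P2@[18:19]
i=20 'a': node 10→16 (fail-walked)  ** P5@[19:20]
i=21 'c': node 16→11 (fail-walked)
i=22 'b': node 11→12
i=23 'c': node 12→13
i=24 'c': node 13→14
i=25 'a': node 14→15  ** P4@[21:25],P5@[24:25]
i=26 'c': node 15→11 (fail-walked)
i=27 'b': node 11→12
i=28 'c': node 12→13
i=29 'c': node 13→14

Matches: [[1,5],[2,3],[3,3],[4,2],[8,4],[8,5],[13,4],[13,5],[17,1],[18,3],[19,2],[20,5],[25,4],[25,5]]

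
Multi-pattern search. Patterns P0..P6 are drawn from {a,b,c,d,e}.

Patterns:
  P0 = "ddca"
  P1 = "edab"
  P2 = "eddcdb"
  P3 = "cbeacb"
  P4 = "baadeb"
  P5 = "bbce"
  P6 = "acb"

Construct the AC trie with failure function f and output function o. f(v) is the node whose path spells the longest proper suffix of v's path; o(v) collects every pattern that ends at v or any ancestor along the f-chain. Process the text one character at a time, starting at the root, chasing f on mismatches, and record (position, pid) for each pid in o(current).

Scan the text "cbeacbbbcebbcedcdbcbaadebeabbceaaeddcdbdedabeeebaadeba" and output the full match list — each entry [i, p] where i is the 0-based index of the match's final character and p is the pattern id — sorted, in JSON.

Construct AC machine:
Trie nodes:
  n0 'ε': a→28 b→19 c→13 d→1 e→5
  n1 'd': d→2
  n2 'dd': c→3
  n3 'ddc': a→4
  n4 'ddca': ·  ←P0
  n5 'e': d→6
  n6 'ed': a→7 d→9
  n7 'eda': b→8
  n8 'edab': ·  ←P1
  n9 'edd': c→10
  n10 'eddc': d→11
  n11 'eddcd': b→12
  n12 'eddcdb': ·  ←P2
  n13 'c': b→14
  n14 'cb': e→15
  n15 'cbe': a→16
  n16 'cbea': c→17
  n17 'cbeac': b→18
  n18 'cbeacb': ·  ←P3
  n19 'b': a→20 b→25
  n20 'ba': a→21
  n21 'baa': d→22
  n22 'baad': e→23
  n23 'baade': b→24
  n24 'baadeb': ·  ←P4
  n25 'bb': c→26
  n26 'bbc': e→27
  n27 'bbce': ·  ←P5
  n28 'a': c→29
  n29 'ac': b→30
  n30 'acb': ·  ←P6

Failure links (BFS by depth):
  n1('d'): parent n0 fail=0; on 'd' 0 → fail=0;  out ∅∪∅=∅
  n5('e'): parent n0 fail=0; on 'e' 0 → fail=0;  out ∅∪∅=∅
  n13('c'): parent n0 fail=0; on 'c' 0 → fail=0;  out ∅∪∅=∅
  n19('b'): parent n0 fail=0; on 'b' 0 → fail=0;  out ∅∪∅=∅
  n28('a'): parent n0 fail=0; on 'a' 0 → fail=0;  out ∅∪∅=∅
  n2('dd'): parent n1 fail=0; on 'd' 0 → fail=1;  out ∅∪∅=∅
  n6('ed'): parent n5 fail=0; on 'd' 0 → fail=1;  out ∅∪∅=∅
  n14('cb'): parent n13 fail=0; on 'b' 0 → fail=19;  out ∅∪∅=∅
  n20('ba'): parent n19 fail=0; on 'a' 0 → fail=28;  out ∅∪∅=∅
  n25('bb'): parent n19 fail=0; on 'b' 0 → fail=19;  out ∅∪∅=∅
  n29('ac'): parent n28 fail=0; on 'c' 0 → fail=13;  out ∅∪∅=∅
  n3('ddc'): parent n2 fail=1; on 'c' 1→0 → fail=13;  out ∅∪∅=∅
  n7('eda'): parent n6 fail=1; on 'a' 1→0 → fail=28;  out ∅∪∅=∅
  n9('edd'): parent n6 fail=1; on 'd' 1 → fail=2;  out ∅∪∅=∅
  n15('cbe'): parent n14 fail=19; on 'e' 19→0 → fail=5;  out ∅∪∅=∅
  n21('baa'): parent n20 fail=28; on 'a' 28→0 → fail=28;  out ∅∪∅=∅
  n26('bbc'): parent n25 fail=19; on 'c' 19→0 → fail=13;  out ∅∪∅=∅
  n30('acb'): parent n29 fail=13; on 'b' 13 → fail=14;  out {6}∪∅={6}
  n4('ddca'): parent n3 fail=13; on 'a' 13→0 → fail=28;  out {0}∪∅={0}
  n8('edab'): parent n7 fail=28; on 'b' 28→0 → fail=19;  out {1}∪∅={1}
  n10('eddc'): parent n9 fail=2; on 'c' 2 → fail=3;  out ∅∪∅=∅
  n16('cbea'): parent n15 fail=5; on 'a' 5→0 → fail=28;  out ∅∪∅=∅
  n22('baad'): parent n21 fail=28; on 'd' 28→0 → fail=1;  out ∅∪∅=∅
  n27('bbce'): parent n26 fail=13; on 'e' 13→0 → fail=5;  out {5}∪∅={5}
  n11('eddcd'): parent n10 fail=3; on 'd' 3→13→0 → fail=1;  out ∅∪∅=∅
  n17('cbeac'): parent n16 fail=28; on 'c' 28 → fail=29;  out ∅∪∅=∅
  n23('baade'): parent n22 fail=1; on 'e' 1→0 → fail=5;  out ∅∪∅=∅
  n12('eddcdb'): parent n11 fail=1; on 'b' 1→0 → fail=19;  out {2}∪∅={2}
  n18('cbeacb'): parent n17 fail=29; on 'b' 29 → fail=30;  out {3}∪{6}={3,6}
  n24('baadeb'): parent n23 fail=5; on 'b' 5→0 → fail=19;  out {4}∪∅={4}

Run:
i=0 'c': node 0→13
i=1 'b': node 13→14
i=2 'e': node 14→15
i=3 'a': node 15→16
i=4 'c': node 16→17
i=5 'b': node 17→18  → match P3@[0:5],P6@[3:5]
i=6 'b': node 18→25 (fail-walked)
i=7 'b': node 25→25 (fail-walked)
i=8 'c': node 25→26
i=9 'e': node 26→27  → match P5@[6:9]
i=10 'b': node 27→19 (fail-walked)
i=11 'b': node 19→25
i=12 'c': node 25→26
i=13 'e': node 26→27  → match P5@[10:13]
i=14 'd': node 27→6 (fail-walked)
i=15 'c': node 6→13 (fail-walked)
i=16 'd': node 13→1 (fail-walked)
i=17 'b': node 1→19 (fail-walked)
i=18 'c': node 19→13 (fail-walked)
i=19 'b': node 13→14
i=20 'a': node 14→20 (fail-walked)
i=21 'a': node 20→21
i=22 'd': node 21→22
i=23 'e': node 22→23
i=24 'b': node 23→24  → match P4@[19:24]
i=25 'e': node 24→5 (fail-walked)
i=26 'a': node 5→28 (fail-walked)
i=27 'b': node 28→19 (fail-walked)
i=28 'b': node 19→25
i=29 'c': node 25→26
i=30 'e': node 26→27  → match P5@[27:30]
i=31 'a': node 27→28 (fail-walked)
i=32 'a': node 28→28 (fail-walked)
i=33 'e': node 28→5 (fail-walked)
i=34 'd': node 5→6
i=35 'd': node 6→9
i=36 'c': node 9→10
i=37 'd': node 10→11
i=38 'b': node 11→12  → match P2@[33:38]
i=39 'd': node 12→1 (fail-walked)
i=40 'e': node 1→5 (fail-walked)
i=41 'd': node 5→6
i=42 'a': node 6→7
i=43 'b': node 7→8  → match P1@[40:43]
i=44 'e': node 8→5 (fail-walked)
i=45 'e': node 5→5 (fail-walked)
i=46 'e': node 5→5 (fail-walked)
i=47 'b': node 5→19 (fail-walked)
i=48 'a': node 19→20
i=49 'a': node 20→21
i=50 'd': node 21→22
i=51 'e': node 22→23
i=52 'b': node 23→24  → match P4@[47:52]
i=53 'a': node 24→20 (fail-walked)

Matches: [[5,3],[5,6],[9,5],[13,5],[24,4],[30,5],[38,2],[43,1],[52,4]]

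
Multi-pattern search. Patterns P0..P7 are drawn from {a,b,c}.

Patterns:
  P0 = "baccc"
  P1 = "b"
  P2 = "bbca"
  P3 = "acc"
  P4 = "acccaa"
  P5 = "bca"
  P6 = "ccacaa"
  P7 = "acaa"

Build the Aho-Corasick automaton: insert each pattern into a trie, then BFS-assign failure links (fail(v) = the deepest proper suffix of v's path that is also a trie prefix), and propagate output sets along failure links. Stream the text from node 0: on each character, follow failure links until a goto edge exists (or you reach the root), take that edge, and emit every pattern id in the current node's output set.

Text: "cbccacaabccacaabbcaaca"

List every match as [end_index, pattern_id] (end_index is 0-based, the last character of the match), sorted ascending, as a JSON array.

Build:
Trie nodes:
  0='ε' goto a→9 b→1 c→17
  1='b' goto a→2 b→6 c→15  ←P1
  2='ba' goto c→3
  3='bac' goto c→4
  4='bacc' goto c→5
  5='baccc' goto ·  ←P0
  6='bb' goto c→7
  7='bbc' goto a→8
  8='bbca' goto ·  ←P2
  9='a' goto c→10
  10='ac' goto a→23 c→11
  11='acc' goto c→12  ←P3
  12='accc' goto a→13
  13='accca' goto a→14
  14='acccaa' goto ·  ←P4
  15='bc' goto a→16
  16='bca' goto ·  ←P5
  17='c' goto c→18
  18='cc' goto a→19
  19='cca' goto c→20
  20='ccac' goto a→21
  21='ccaca' goto a→22
  22='ccacaa' goto ·  ←P6
  23='aca' goto a→24
  24='acaa' goto ·  ←P7

BFS fail/out derivation:
  fail(1) 'b': from fail(0)=0 chase 'b': 0 ⇒ 0;  out={1}∪out(0)={1}
  fail(9) 'a': from fail(0)=0 chase 'a': 0 ⇒ 0;  out=∅∪out(0)=∅
  fail(17) 'c': from fail(0)=0 chase 'c': 0 ⇒ 0;  out=∅∪out(0)=∅
  fail(2) 'ba': from fail(1)=0 chase 'a': 0 ⇒ 9;  out=∅∪out(9)=∅
  fail(6) 'bb': from fail(1)=0 chase 'b': 0 ⇒ 1;  out=∅∪out(1)={1}
  fail(10) 'ac': from fail(9)=0 chase 'c': 0 ⇒ 17;  out=∅∪out(17)=∅
  fail(15) 'bc': from fail(1)=0 chase 'c': 0 ⇒ 17;  out=∅∪out(17)=∅
  fail(18) 'cc': from fail(17)=0 chase 'c': 0 ⇒ 17;  out=∅∪out(17)=∅
  fail(3) 'bac': from fail(2)=9 chase 'c': 9 ⇒ 10;  out=∅∪out(10)=∅
  fail(7) 'bbc': from fail(6)=1 chase 'c': 1 ⇒ 15;  out=∅∪out(15)=∅
  fail(11) 'acc': from fail(10)=17 chase 'c': 17 ⇒ 18;  out={3}∪out(18)={3}
  fail(16) 'bca': from fail(15)=17 chase 'a': 17→0 ⇒ 9;  out={5}∪out(9)={5}
  fail(19) 'cca': from fail(18)=17 chase 'a': 17→0 ⇒ 9;  out=∅∪out(9)=∅
  fail(23) 'aca': from fail(10)=17 chase 'a': 17→0 ⇒ 9;  out=∅∪out(9)=∅
  fail(4) 'bacc': from fail(3)=10 chase 'c': 10 ⇒ 11;  out=∅∪out(11)={3}
  fail(8) 'bbca': from fail(7)=15 chase 'a': 15 ⇒ 16;  out={2}∪out(16)={2,5}
  fail(12) 'accc': from fail(11)=18 chase 'c': 18→17 ⇒ 18;  out=∅∪out(18)=∅
  fail(20) 'ccac': from fail(19)=9 chase 'c': 9 ⇒ 10;  out=∅∪out(10)=∅
  fail(24) 'acaa': from fail(23)=9 chase 'a': 9→0 ⇒ 9;  out={7}∪out(9)={7}
  fail(5) 'baccc': from fail(4)=11 chase 'c': 11 ⇒ 12;  out={0}∪out(12)={0}
  fail(13) 'accca': from fail(12)=18 chase 'a': 18 ⇒ 19;  out=∅∪out(19)=∅
  fail(21) 'ccaca': from fail(20)=10 chase 'a': 10 ⇒ 23;  out=∅∪out(23)=∅
  fail(14) 'acccaa': from fail(13)=19 chase 'a': 19→9→0 ⇒ 9;  out={4}∪out(9)={4}
  fail(22) 'ccacaa': from fail(21)=23 chase 'a': 23 ⇒ 24;  out={6}∪out(24)={6,7}

Scan:
pos 0 'c': at 17
pos 1 'b': at 1 (via fail)  emit P1@[1:1]
pos 2 'c': at 15
pos 3 'c': at 18 (via fail)
pos 4 'a': at 19
pos 5 'c': at 20
pos 6 'a': at 21
pos 7 'a': at 22  emit P6@[2:7],P7@[4:7]
pos 8 'b': at 1 (via fail)  emit P1@[8:8]
pos 9 'c': at 15
pos 10 'c': at 18 (via fail)
pos 11 'a': at 19
pos 12 'c': at 20
pos 13 'a': at 21
pos 14 'a': at 22  emit P6@[9:14],P7@[11:14]
pos 15 'b': at 1 (via fail)  emit P1@[15:15]
pos 16 'b': at 6  emit P1@[16:16]
pos 17 'c': at 7
pos 18 'a': at 8  emit P2@[15:18],P5@[16:18]
pos 19 'a': at 9 (via fail)
pos 20 'c': at 10
pos 21 'a': at 23

All matches (sorted): [[1,1],[7,6],[7,7],[8,1],[14,6],[14,7],[15,1],[16,1],[18,2],[18,5]]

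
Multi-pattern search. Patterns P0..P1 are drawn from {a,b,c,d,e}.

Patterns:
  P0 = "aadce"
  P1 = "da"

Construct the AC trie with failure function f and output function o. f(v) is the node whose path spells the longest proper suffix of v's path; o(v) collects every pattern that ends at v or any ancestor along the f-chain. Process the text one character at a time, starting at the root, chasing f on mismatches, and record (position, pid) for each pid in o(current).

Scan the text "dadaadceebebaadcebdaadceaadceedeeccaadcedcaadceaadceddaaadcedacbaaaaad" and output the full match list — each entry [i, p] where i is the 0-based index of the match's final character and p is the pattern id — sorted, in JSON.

Build automaton:
Trie (insert patterns):
  0='ε' goto a→1 d→6
  1='a' goto a→2
  2='aa' goto d→3
  3='aad' goto c→4
  4='aadc' goto e→5
  5='aadce' goto ·  ←P0
  6='d' goto a→7
  7='da' goto ·  ←P1

Failure links (BFS by depth):
  n1('a'): parent n0 fail=0; on 'a' 0 → fail=0;  out ∅∪∅=∅
  n6('d'): parent n0 fail=0; on 'd' 0 → fail=0;  out ∅∪∅=∅
  n2('aa'): parent n1 fail=0; on 'a' 0 → fail=1;  out ∅∪∅=∅
  n7('da'): parent n6 fail=0; on 'a' 0 → fail=1;  out {1}∪∅={1}
  n3('aad'): parent n2 fail=1; on 'd' 1→0 → fail=6;  out ∅∪∅=∅
  n4('aadc'): parent n3 fail=6; on 'c' 6→0 → fail=0;  out ∅∪∅=∅
  n5('aadce'): parent n4 fail=0; on 'e' 0 → fail=0;  out {0}∪∅={0}

Text stream:
i=0 'd': node 0→6
i=1 'a': node 6→7  emit P1@[0:1]
i=2 'd': node 7→6 ·f
i=3 'a': node 6→7  emit P1@[2:3]
i=4 'a': node 7→2 ·f
i=5 'd': node 2→3
i=6 'c': node 3→4
i=7 'e': node 4→5  emit P0@[3:7]
i=8 'e': node 5→0 ·f
i=9 'b': node 0→0
i=10 'e': node 0→0
i=11 'b': node 0→0
i=12 'a': node 0→1
i=13 'a': node 1→2
i=14 'd': node 2→3
i=15 'c': node 3→4
i=16 'e': node 4→5  emit P0@[12:16]
i=17 'b': node 5→0 ·f
i=18 'd': node 0→6
i=19 'a': node 6→7  emit P1@[18:19]
i=20 'a': node 7→2 ·f
i=21 'd': node 2→3
i=22 'c': node 3→4
i=23 'e': node 4→5  emit P0@[19:23]
i=24 'a': node 5→1 ·f
i=25 'a': node 1→2
i=26 'd': node 2→3
i=27 'c': node 3→4
i=28 'e': node 4→5  emit P0@[24:28]
i=29 'e': node 5→0 ·f
i=30 'd': node 0→6
i=31 'e': node 6→0 ·f
i=32 'e': node 0→0
i=33 'c': node 0→0
i=34 'c': node 0→0
i=35 'a': node 0→1
i=36 'a': node 1→2
i=37 'd': node 2→3
i=38 'c': node 3→4
i=39 'e': node 4→5  emit P0@[35:39]
i=40 'd': node 5→6 ·f
i=41 'c': node 6→0 ·f
i=42 'a': node 0→1
i=43 'a': node 1→2
i=44 'd': node 2→3
i=45 'c': node 3→4
i=46 'e': node 4→5  emit P0@[42:46]
i=47 'a': node 5→1 ·f
i=48 'a': node 1→2
i=49 'd': node 2→3
i=50 'c': node 3→4
i=51 'e': node 4→5  emit P0@[47:51]
i=52 'd': node 5→6 ·f
i=53 'd': node 6→6 ·f
i=54 'a': node 6→7  emit P1@[53:54]
i=55 'a': node 7→2 ·f
i=56 'a': node 2→2 ·f
i=57 'd': node 2→3
i=58 'c': node 3→4
i=59 'e': node 4→5  emit P0@[55:59]
i=60 'd': node 5→6 ·f
i=61 'a': node 6→7  emit P1@[60:61]
i=62 'c': node 7→0 ·f
i=63 'b': node 0→0
i=64 'a': node 0→1
i=65 'a': node 1→2
i=66 'a': node 2→2 ·f
i=67 'a': node 2→2 ·f
i=68 'a': node 2→2 ·f
i=69 'd': node 2→3

Matches: [[1,1],[3,1],[7,0],[16,0],[19,1],[23,0],[28,0],[39,0],[46,0],[51,0],[54,1],[59,0],[61,1]]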